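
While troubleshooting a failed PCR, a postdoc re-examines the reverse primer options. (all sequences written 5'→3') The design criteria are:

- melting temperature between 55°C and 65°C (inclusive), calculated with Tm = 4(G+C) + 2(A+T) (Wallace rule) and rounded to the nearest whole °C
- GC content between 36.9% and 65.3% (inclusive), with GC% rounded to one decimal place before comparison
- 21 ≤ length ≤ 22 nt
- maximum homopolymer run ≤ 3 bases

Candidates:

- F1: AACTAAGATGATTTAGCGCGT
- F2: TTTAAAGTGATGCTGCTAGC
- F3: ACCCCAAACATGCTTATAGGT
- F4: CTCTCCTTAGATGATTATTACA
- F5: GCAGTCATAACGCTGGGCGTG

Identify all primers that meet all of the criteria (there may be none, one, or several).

F1 (21 nt, A=7 T=6 G=5 C=3): Tm = 2·13 + 4·8 = 58°C ✓; GC 8/21 = 38.1% ✓; length 21 ✓; longest run = 3 ✓ — passes.
F2 (20 nt, A=5 T=7 G=5 C=3): Tm = 2·12 + 4·8 = 56°C ✓; GC 8/20 = 40.0% ✓; length 20, outside 21–22 ✗; longest run = 3 ✓ — fails.
F3 (21 nt, A=7 T=5 G=3 C=6): Tm = 2·12 + 4·9 = 60°C ✓; GC 9/21 = 42.9% ✓; length 21 ✓; longest run = 4, exceeds 3 ✗ — fails.
F4 (22 nt, A=6 T=9 G=2 C=5): Tm = 2·15 + 4·7 = 58°C ✓; GC 7/22 = 31.8%, outside 36.9–65.3% ✗; length 22 ✓; longest run = 2 ✓ — fails.
F5 (21 nt, A=4 T=4 G=8 C=5): Tm = 2·8 + 4·13 = 68°C, outside 55–65°C ✗; GC 13/21 = 61.9% ✓; length 21 ✓; longest run = 3 ✓ — fails.

F1 only.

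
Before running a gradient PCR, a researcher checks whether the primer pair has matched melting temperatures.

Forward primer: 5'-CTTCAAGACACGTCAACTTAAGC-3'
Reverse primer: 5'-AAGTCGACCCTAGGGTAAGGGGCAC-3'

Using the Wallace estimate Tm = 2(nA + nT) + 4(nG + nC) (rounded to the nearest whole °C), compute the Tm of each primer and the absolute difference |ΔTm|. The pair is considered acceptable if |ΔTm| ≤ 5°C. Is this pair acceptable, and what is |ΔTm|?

Forward: A=8 T=5 G=3 C=7 → Tm = 2·13 + 4·10 = 66°C.
Reverse: A=7 T=3 G=9 C=6 → Tm = 2·10 + 4·15 = 80°C.
|ΔTm| = |66 − 80| = 14°C, > 5°C.

|ΔTm| = 14°C; the pair is not acceptable.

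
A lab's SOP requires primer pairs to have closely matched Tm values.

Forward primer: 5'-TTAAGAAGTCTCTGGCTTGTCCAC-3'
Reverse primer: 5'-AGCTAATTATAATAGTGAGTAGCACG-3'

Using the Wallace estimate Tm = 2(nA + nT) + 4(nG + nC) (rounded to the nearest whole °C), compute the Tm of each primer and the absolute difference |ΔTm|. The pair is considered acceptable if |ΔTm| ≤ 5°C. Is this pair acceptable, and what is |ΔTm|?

Forward: A=5 T=8 G=5 C=6 → Tm = 2·13 + 4·11 = 70°C.
Reverse: A=10 T=7 G=6 C=3 → Tm = 2·17 + 4·9 = 70°C.
|ΔTm| = |70 − 70| = 0°C, ≤ 5°C.

|ΔTm| = 0°C; the pair is acceptable.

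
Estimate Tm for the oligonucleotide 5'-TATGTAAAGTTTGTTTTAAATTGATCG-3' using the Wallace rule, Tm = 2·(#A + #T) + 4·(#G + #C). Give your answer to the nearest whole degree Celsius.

66°C

Base counts: A=8, T=13, G=5, C=1 (length 27).
Tm = 2·(8+13) + 4·(5+1) = 2·21 + 4·6 = 42 + 24 = 66°C.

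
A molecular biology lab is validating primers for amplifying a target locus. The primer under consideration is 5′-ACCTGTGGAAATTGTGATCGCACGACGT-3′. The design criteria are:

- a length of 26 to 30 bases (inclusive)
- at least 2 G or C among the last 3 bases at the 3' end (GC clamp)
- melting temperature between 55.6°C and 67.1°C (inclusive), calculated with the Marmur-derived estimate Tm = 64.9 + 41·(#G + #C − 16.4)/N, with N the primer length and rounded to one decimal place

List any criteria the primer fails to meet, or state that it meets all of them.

Meets all criteria.

Base counts: A=7, T=7, G=8, C=6 (length 28).
length: length 28 ✓
GC clamp: 3' end CGT has 2 G/C ✓
Tm: Tm = 64.9 + 41·(14 − 16.4)/28 = 61.4°C ✓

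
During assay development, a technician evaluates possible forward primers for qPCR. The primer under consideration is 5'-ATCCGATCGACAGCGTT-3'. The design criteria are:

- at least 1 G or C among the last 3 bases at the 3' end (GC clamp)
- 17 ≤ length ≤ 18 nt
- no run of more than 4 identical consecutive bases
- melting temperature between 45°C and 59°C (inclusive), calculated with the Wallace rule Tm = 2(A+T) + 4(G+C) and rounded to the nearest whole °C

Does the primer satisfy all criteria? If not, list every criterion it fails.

Base counts: A=4, T=4, G=4, C=5 (length 17).
GC clamp: 3' end GTT has 1 G/C ✓
length: length 17 ✓
homopolymer run: longest run = 2 ✓
Tm: Tm = 2·8 + 4·9 = 52°C ✓

Meets all criteria.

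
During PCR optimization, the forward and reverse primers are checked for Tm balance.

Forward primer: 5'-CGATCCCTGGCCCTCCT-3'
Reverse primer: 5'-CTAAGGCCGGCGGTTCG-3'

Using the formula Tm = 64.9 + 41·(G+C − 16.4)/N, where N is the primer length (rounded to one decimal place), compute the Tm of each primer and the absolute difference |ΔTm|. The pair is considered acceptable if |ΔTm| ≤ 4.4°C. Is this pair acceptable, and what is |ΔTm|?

|ΔTm| = 0.0°C; the pair is acceptable.

Forward: G+C = 12, N = 17 → Tm = 64.9 + 41·(12 − 16.4)/17 = 54.3°C.
Reverse: G+C = 12, N = 17 → Tm = 64.9 + 41·(12 − 16.4)/17 = 54.3°C.
|ΔTm| = |54.3 − 54.3| = 0.0°C, ≤ 4.4°C.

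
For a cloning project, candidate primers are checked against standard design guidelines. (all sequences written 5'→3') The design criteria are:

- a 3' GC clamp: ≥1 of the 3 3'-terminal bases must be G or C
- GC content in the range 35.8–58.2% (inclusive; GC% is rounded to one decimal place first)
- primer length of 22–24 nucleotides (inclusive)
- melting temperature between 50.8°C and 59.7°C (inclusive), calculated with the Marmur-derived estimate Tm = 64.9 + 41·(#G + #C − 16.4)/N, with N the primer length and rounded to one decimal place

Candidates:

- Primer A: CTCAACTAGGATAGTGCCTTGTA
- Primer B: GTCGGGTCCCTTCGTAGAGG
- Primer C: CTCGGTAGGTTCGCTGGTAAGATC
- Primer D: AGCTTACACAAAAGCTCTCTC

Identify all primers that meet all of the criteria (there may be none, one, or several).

Primer A (23 nt, A=6 T=7 G=5 C=5): 3' end GTA has 1 G/C ✓; GC 10/23 = 43.5% ✓; length 23 ✓; Tm = 64.9 + 41·(10 − 16.4)/23 = 53.5°C ✓ — passes.
Primer B (20 nt, A=2 T=5 G=8 C=5): 3' end AGG has 2 G/C ✓; GC 13/20 = 65.0%, outside 35.8–58.2% ✗; length 20, outside 22–24 ✗; Tm = 64.9 + 41·(13 − 16.4)/20 = 57.9°C ✓ — fails.
Primer C (24 nt, A=4 T=7 G=8 C=5): 3' end ATC has 1 G/C ✓; GC 13/24 = 54.2% ✓; length 24 ✓; Tm = 64.9 + 41·(13 − 16.4)/24 = 59.1°C ✓ — passes.
Primer D (21 nt, A=7 T=5 G=2 C=7): 3' end CTC has 2 G/C ✓; GC 9/21 = 42.9% ✓; length 21, outside 22–24 ✗; Tm = 64.9 + 41·(9 − 16.4)/21 = 50.5°C, outside 50.8–59.7°C ✗ — fails.

Primer A and Primer C.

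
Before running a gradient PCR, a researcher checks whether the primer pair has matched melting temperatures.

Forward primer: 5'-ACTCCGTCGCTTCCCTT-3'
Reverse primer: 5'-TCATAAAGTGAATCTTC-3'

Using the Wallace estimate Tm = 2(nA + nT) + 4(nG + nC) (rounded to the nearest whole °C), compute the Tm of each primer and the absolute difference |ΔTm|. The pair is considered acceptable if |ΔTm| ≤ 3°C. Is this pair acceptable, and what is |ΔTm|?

Forward: A=1 T=6 G=2 C=8 → Tm = 2·7 + 4·10 = 54°C.
Reverse: A=6 T=6 G=2 C=3 → Tm = 2·12 + 4·5 = 44°C.
|ΔTm| = |54 − 44| = 10°C, > 3°C.

|ΔTm| = 10°C; the pair is not acceptable.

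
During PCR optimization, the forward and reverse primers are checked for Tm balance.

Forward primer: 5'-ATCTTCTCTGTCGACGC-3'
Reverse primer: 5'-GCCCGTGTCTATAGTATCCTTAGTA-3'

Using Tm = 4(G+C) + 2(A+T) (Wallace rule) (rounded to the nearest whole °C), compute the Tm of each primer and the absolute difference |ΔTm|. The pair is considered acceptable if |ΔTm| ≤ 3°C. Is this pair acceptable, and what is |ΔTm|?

|ΔTm| = 20°C; the pair is not acceptable.

Forward: A=2 T=6 G=3 C=6 → Tm = 2·8 + 4·9 = 52°C.
Reverse: A=5 T=9 G=5 C=6 → Tm = 2·14 + 4·11 = 72°C.
|ΔTm| = |52 − 72| = 20°C, > 3°C.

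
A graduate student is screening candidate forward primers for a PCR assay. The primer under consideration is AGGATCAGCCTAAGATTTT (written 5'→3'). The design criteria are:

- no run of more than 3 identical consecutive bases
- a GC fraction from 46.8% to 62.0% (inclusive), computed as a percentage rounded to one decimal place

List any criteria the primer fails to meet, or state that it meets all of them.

Fails: homopolymer run, GC content.

Base counts: A=6, T=6, G=4, C=3 (length 19).
homopolymer run: longest run = 4, exceeds 3 ✗
GC content: GC 7/19 = 36.8%, outside 46.8–62.0% ✗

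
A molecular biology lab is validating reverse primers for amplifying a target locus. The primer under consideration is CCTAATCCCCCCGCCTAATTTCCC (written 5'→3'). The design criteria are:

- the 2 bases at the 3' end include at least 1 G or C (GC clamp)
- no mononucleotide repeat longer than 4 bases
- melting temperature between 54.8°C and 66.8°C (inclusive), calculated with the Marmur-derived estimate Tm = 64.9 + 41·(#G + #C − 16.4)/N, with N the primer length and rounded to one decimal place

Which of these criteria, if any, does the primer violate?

Base counts: A=4, T=6, G=1, C=13 (length 24).
GC clamp: 3' end CC has 2 G/C ✓
homopolymer run: longest run = 6, exceeds 4 ✗
Tm: Tm = 64.9 + 41·(14 − 16.4)/24 = 60.8°C ✓

Fails: homopolymer run.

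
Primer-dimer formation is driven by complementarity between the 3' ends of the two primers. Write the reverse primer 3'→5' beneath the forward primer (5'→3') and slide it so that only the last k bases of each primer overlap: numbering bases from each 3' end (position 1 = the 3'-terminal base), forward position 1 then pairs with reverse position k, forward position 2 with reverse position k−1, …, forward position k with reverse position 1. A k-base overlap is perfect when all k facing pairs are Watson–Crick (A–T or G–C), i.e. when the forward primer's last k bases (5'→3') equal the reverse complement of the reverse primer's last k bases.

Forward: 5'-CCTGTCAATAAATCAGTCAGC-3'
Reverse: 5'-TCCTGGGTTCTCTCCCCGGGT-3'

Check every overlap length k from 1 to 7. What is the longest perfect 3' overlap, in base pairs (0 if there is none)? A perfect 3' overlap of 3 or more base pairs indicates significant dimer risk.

Last 7 bases (5'→3') — forward …AGTCAGC, reverse …CCCGGGT.
Reverse complement of the reverse primer's last 7 bases: ACCCGGG; its first k bases are the reverse complement of the reverse primer's last k bases, so a perfect k-base overlap needs the forward primer's last k bases to equal them.
Comparing (forward last k vs required): k=1: C vs A ✗; k=2: GC vs AC ✗; k=3: AGC vs ACC ✗; k=4: CAGC vs ACCC ✗; k=5: TCAGC vs ACCCG ✗; k=6: GTCAGC vs ACCCGG ✗; k=7: AGTCAGC vs ACCCGGG ✗.
No overlap length from 1 to 7 is perfect, so the longest perfect 3' overlap is 0.

Longest perfect overlap: 0 complementary base pairs; below the dimer-risk threshold (threshold 3).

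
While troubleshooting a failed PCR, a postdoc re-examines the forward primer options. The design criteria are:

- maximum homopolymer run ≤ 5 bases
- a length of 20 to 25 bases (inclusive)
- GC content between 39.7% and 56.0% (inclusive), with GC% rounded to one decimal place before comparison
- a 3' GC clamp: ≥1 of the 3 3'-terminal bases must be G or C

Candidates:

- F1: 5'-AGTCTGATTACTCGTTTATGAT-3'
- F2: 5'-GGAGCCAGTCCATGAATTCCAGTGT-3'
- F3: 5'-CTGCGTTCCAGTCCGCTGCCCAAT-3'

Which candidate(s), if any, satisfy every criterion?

F2 only.

F1 (22 nt, A=5 T=10 G=4 C=3): longest run = 3 ✓; length 22 ✓; GC 7/22 = 31.8%, outside 39.7–56.0% ✗; 3' end GAT has 1 G/C ✓ — fails.
F2 (25 nt, A=6 T=6 G=7 C=6): longest run = 2 ✓; length 25 ✓; GC 13/25 = 52.0% ✓; 3' end TGT has 1 G/C ✓ — passes.
F3 (24 nt, A=3 T=6 G=5 C=10): longest run = 3 ✓; length 24 ✓; GC 15/24 = 62.5%, outside 39.7–56.0% ✗; 3' end AAT has 0 G/C, need ≥1 ✗ — fails.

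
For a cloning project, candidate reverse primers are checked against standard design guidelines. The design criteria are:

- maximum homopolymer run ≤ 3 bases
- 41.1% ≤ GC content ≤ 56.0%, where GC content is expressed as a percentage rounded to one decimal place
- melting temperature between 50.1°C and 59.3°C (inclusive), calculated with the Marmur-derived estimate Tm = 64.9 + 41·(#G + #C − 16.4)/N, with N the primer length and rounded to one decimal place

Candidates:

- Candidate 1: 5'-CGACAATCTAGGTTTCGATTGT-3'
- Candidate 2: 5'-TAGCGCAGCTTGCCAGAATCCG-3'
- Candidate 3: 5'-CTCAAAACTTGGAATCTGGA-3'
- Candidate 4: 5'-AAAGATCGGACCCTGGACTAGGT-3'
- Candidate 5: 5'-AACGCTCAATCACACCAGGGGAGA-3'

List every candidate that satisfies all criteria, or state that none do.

Candidate 1 (22 nt, A=5 T=8 G=5 C=4): longest run = 3 ✓; GC 9/22 = 40.9%, outside 41.1–56.0% ✗; Tm = 64.9 + 41·(9 − 16.4)/22 = 51.1°C ✓ — fails.
Candidate 2 (22 nt, A=5 T=4 G=6 C=7): longest run = 2 ✓; GC 13/22 = 59.1%, outside 41.1–56.0% ✗; Tm = 64.9 + 41·(13 − 16.4)/22 = 58.6°C ✓ — fails.
Candidate 3 (20 nt, A=7 T=5 G=4 C=4): longest run = 4, exceeds 3 ✗; GC 8/20 = 40.0%, outside 41.1–56.0% ✗; Tm = 64.9 + 41·(8 − 16.4)/20 = 47.7°C, outside 50.1–59.3°C ✗ — fails.
Candidate 4 (23 nt, A=7 T=4 G=7 C=5): longest run = 3 ✓; GC 12/23 = 52.2% ✓; Tm = 64.9 + 41·(12 − 16.4)/23 = 57.1°C ✓ — passes.
Candidate 5 (24 nt, A=9 T=2 G=6 C=7): longest run = 4, exceeds 3 ✗; GC 13/24 = 54.2% ✓; Tm = 64.9 + 41·(13 − 16.4)/24 = 59.1°C ✓ — fails.

Candidate 4 only.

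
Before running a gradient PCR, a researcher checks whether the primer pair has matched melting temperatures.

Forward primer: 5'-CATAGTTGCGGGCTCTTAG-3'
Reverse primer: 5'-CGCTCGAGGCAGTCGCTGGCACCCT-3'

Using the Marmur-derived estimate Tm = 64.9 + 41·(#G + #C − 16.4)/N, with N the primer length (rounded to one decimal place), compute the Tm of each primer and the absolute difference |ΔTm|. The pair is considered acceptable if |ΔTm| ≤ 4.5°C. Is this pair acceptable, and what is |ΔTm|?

|ΔTm| = 16.4°C; the pair is not acceptable.

Forward: G+C = 10, N = 19 → Tm = 64.9 + 41·(10 − 16.4)/19 = 51.1°C.
Reverse: G+C = 18, N = 25 → Tm = 64.9 + 41·(18 − 16.4)/25 = 67.5°C.
|ΔTm| = |51.1 − 67.5| = 16.4°C, > 4.5°C.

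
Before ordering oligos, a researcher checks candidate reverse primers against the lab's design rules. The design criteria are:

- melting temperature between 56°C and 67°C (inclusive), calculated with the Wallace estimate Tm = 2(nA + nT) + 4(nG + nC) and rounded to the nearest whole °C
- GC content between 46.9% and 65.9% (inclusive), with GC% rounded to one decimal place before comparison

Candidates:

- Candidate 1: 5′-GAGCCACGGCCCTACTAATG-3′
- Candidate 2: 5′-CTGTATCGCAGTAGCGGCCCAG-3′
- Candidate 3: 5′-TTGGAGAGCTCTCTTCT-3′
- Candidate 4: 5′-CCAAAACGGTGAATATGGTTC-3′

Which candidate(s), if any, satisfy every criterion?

Candidate 1 only.

Candidate 1 (20 nt, A=5 T=3 G=5 C=7): Tm = 2·8 + 4·12 = 64°C ✓; GC 12/20 = 60.0% ✓ — passes.
Candidate 2 (22 nt, A=4 T=4 G=7 C=7): Tm = 2·8 + 4·14 = 72°C, outside 56–67°C ✗; GC 14/22 = 63.6% ✓ — fails.
Candidate 3 (17 nt, A=2 T=7 G=4 C=4): Tm = 2·9 + 4·8 = 50°C, outside 56–67°C ✗; GC 8/17 = 47.1% ✓ — fails.
Candidate 4 (21 nt, A=7 T=5 G=5 C=4): Tm = 2·12 + 4·9 = 60°C ✓; GC 9/21 = 42.9%, outside 46.9–65.9% ✗ — fails.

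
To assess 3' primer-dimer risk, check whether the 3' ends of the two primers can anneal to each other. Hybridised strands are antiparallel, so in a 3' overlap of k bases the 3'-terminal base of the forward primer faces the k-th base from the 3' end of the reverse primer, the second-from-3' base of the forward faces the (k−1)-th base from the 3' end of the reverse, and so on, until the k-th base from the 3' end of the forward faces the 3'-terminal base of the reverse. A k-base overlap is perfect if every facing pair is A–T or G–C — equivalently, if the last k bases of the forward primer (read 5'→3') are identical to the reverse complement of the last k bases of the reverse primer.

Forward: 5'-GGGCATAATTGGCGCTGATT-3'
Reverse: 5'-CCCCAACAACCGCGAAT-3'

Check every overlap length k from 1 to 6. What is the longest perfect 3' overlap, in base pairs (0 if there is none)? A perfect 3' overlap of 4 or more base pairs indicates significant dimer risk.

Last 6 bases (5'→3') — forward …CTGATT, reverse …GCGAAT.
Reverse complement of the reverse primer's last 6 bases: ATTCGC; its first k bases are the reverse complement of the reverse primer's last k bases, so a perfect k-base overlap needs the forward primer's last k bases to equal them.
Comparing (forward last k vs required): k=1: T vs A ✗; k=2: TT vs AT ✗; k=3: ATT vs ATT ✓; k=4: GATT vs ATTC ✗; k=5: TGATT vs ATTCG ✗; k=6: CTGATT vs ATTCGC ✗.
Only k = 3 is perfect, so the longest perfect 3' overlap is 3.

Longest perfect overlap: 3 complementary base pairs; below the dimer-risk threshold (threshold 4).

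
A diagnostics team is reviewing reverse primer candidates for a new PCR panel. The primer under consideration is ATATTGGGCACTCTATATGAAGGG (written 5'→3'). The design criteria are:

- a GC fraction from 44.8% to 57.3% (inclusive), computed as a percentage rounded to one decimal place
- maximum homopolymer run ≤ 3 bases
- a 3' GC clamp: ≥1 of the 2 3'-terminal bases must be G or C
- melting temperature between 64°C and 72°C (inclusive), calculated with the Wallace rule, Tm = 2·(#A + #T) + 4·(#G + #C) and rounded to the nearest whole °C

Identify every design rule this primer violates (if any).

Fails: GC content.

Base counts: A=7, T=7, G=7, C=3 (length 24).
GC content: GC 10/24 = 41.7%, outside 44.8–57.3% ✗
homopolymer run: longest run = 3 ✓
GC clamp: 3' end GG has 2 G/C ✓
Tm: Tm = 2·14 + 4·10 = 68°C ✓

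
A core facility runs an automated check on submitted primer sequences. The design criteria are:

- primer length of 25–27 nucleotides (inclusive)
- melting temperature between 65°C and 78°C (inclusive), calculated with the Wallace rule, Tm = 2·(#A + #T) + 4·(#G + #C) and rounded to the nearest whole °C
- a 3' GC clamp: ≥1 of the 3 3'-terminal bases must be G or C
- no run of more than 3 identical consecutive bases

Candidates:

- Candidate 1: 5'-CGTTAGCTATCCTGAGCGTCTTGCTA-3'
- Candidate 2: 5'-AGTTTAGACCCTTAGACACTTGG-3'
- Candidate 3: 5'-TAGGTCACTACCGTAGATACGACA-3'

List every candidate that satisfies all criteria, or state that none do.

Candidate 1 only.

Candidate 1 (26 nt, A=4 T=9 G=6 C=7): length 26 ✓; Tm = 2·13 + 4·13 = 78°C ✓; 3' end CTA has 1 G/C ✓; longest run = 2 ✓ — passes.
Candidate 2 (23 nt, A=6 T=7 G=5 C=5): length 23, outside 25–27 ✗; Tm = 2·13 + 4·10 = 66°C ✓; 3' end TGG has 2 G/C ✓; longest run = 3 ✓ — fails.
Candidate 3 (24 nt, A=8 T=5 G=5 C=6): length 24, outside 25–27 ✗; Tm = 2·13 + 4·11 = 70°C ✓; 3' end ACA has 1 G/C ✓; longest run = 2 ✓ — fails.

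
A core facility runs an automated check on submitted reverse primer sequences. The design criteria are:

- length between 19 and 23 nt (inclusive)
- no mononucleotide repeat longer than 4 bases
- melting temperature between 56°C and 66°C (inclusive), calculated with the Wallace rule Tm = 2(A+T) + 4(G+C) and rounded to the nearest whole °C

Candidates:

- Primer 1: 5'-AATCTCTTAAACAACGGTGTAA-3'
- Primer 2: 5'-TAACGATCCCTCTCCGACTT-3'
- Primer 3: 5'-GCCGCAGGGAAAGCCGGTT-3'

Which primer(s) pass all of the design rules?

Primer 1 (22 nt, A=9 T=6 G=3 C=4): length 22 ✓; longest run = 3 ✓; Tm = 2·15 + 4·7 = 58°C ✓ — passes.
Primer 2 (20 nt, A=4 T=6 G=2 C=8): length 20 ✓; longest run = 3 ✓; Tm = 2·10 + 4·10 = 60°C ✓ — passes.
Primer 3 (19 nt, A=4 T=2 G=8 C=5): length 19 ✓; longest run = 3 ✓; Tm = 2·6 + 4·13 = 64°C ✓ — passes.

Primer 1, Primer 2 and Primer 3.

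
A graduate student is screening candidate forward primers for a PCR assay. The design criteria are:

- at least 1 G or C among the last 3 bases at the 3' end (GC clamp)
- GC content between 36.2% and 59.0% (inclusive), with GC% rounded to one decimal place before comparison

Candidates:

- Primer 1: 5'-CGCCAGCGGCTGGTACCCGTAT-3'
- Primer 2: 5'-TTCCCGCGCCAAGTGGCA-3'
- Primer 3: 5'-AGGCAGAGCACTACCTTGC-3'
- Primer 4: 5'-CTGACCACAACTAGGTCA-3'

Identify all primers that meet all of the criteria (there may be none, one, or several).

Primer 1 (22 nt, A=3 T=4 G=7 C=8): 3' end TAT has 0 G/C, need ≥1 ✗; GC 15/22 = 68.2%, outside 36.2–59.0% ✗ — fails.
Primer 2 (18 nt, A=3 T=3 G=5 C=7): 3' end GCA has 2 G/C ✓; GC 12/18 = 66.7%, outside 36.2–59.0% ✗ — fails.
Primer 3 (19 nt, A=5 T=3 G=5 C=6): 3' end TGC has 2 G/C ✓; GC 11/19 = 57.9% ✓ — passes.
Primer 4 (18 nt, A=6 T=3 G=3 C=6): 3' end TCA has 1 G/C ✓; GC 9/18 = 50.0% ✓ — passes.

Primer 3 and Primer 4.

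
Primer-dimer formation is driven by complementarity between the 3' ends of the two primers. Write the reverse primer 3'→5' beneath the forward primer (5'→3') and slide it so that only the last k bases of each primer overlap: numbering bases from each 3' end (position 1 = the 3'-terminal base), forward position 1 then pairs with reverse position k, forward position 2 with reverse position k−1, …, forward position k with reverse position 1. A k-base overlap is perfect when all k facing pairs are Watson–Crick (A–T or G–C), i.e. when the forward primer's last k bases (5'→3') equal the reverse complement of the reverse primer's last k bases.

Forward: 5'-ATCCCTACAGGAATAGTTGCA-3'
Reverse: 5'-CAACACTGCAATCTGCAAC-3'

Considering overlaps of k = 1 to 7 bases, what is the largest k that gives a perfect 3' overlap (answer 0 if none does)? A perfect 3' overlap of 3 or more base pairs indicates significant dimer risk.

Last 7 bases (5'→3') — forward …AGTTGCA, reverse …CTGCAAC.
Reverse complement of the reverse primer's last 7 bases: GTTGCAG; its first k bases are the reverse complement of the reverse primer's last k bases, so a perfect k-base overlap needs the forward primer's last k bases to equal them.
Comparing (forward last k vs required): k=1: A vs G ✗; k=2: CA vs GT ✗; k=3: GCA vs GTT ✗; k=4: TGCA vs GTTG ✗; k=5: TTGCA vs GTTGC ✗; k=6: GTTGCA vs GTTGCA ✓; k=7: AGTTGCA vs GTTGCAG ✗.
Only k = 6 is perfect, so the longest perfect 3' overlap is 6.

Longest perfect overlap: 6 complementary base pairs; significant dimer risk (threshold 3).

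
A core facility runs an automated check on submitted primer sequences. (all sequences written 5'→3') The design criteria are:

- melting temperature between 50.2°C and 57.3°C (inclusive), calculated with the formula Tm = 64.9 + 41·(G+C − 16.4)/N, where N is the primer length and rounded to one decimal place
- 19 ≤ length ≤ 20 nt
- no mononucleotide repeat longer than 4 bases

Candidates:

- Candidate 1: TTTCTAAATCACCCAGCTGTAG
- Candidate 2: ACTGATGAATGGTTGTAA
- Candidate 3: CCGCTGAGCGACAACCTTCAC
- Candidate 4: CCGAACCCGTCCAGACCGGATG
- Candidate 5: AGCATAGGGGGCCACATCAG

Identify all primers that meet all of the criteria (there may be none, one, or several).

Candidate 1 (22 nt, A=6 T=7 G=3 C=6): Tm = 64.9 + 41·(9 − 16.4)/22 = 51.1°C ✓; length 22, outside 19–20 ✗; longest run = 3 ✓ — fails.
Candidate 2 (18 nt, A=6 T=6 G=5 C=1): Tm = 64.9 + 41·(6 − 16.4)/18 = 41.2°C, outside 50.2–57.3°C ✗; length 18, outside 19–20 ✗; longest run = 2 ✓ — fails.
Candidate 3 (21 nt, A=5 T=3 G=4 C=9): Tm = 64.9 + 41·(13 − 16.4)/21 = 58.3°C, outside 50.2–57.3°C ✗; length 21, outside 19–20 ✗; longest run = 2 ✓ — fails.
Candidate 4 (22 nt, A=5 T=2 G=6 C=9): Tm = 64.9 + 41·(15 − 16.4)/22 = 62.3°C, outside 50.2–57.3°C ✗; length 22, outside 19–20 ✗; longest run = 3 ✓ — fails.
Candidate 5 (20 nt, A=6 T=2 G=7 C=5): Tm = 64.9 + 41·(12 − 16.4)/20 = 55.9°C ✓; length 20 ✓; longest run = 5, exceeds 4 ✗ — fails.

None of the candidates satisfy all criteria.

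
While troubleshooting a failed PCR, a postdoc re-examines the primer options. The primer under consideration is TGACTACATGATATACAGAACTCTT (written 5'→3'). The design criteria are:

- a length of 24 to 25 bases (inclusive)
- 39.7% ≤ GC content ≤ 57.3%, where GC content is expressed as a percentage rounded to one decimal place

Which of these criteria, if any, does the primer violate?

Base counts: A=9, T=8, G=3, C=5 (length 25).
length: length 25 ✓
GC content: GC 8/25 = 32.0%, outside 39.7–57.3% ✗

Fails: GC content.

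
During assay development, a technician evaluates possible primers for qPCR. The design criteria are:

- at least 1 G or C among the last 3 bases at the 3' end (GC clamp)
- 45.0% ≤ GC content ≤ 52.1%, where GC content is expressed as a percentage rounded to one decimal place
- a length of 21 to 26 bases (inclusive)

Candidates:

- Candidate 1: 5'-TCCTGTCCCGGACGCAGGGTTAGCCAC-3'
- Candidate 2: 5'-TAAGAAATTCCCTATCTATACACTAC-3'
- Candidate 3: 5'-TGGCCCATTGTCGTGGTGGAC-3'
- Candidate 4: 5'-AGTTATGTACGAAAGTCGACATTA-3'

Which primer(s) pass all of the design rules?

Candidate 1 (27 nt, A=4 T=5 G=8 C=10): 3' end CAC has 2 G/C ✓; GC 18/27 = 66.7%, outside 45.0–52.1% ✗; length 27, outside 21–26 ✗ — fails.
Candidate 2 (26 nt, A=10 T=8 G=1 C=7): 3' end TAC has 1 G/C ✓; GC 8/26 = 30.8%, outside 45.0–52.1% ✗; length 26 ✓ — fails.
Candidate 3 (21 nt, A=2 T=6 G=8 C=5): 3' end GAC has 2 G/C ✓; GC 13/21 = 61.9%, outside 45.0–52.1% ✗; length 21 ✓ — fails.
Candidate 4 (24 nt, A=9 T=7 G=5 C=3): 3' end TTA has 0 G/C, need ≥1 ✗; GC 8/24 = 33.3%, outside 45.0–52.1% ✗; length 24 ✓ — fails.

None of the candidates satisfy all criteria.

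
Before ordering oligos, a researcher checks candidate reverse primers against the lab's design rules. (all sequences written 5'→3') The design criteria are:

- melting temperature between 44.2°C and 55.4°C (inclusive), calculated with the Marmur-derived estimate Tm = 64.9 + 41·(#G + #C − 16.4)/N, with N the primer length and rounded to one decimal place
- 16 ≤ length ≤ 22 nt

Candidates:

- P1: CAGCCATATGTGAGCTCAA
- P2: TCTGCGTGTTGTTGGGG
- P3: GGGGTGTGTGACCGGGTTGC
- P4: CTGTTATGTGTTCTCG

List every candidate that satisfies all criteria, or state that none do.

P1 and P2.

P1 (19 nt, A=6 T=4 G=4 C=5): Tm = 64.9 + 41·(9 − 16.4)/19 = 48.9°C ✓; length 19 ✓ — passes.
P2 (17 nt, A=0 T=7 G=8 C=2): Tm = 64.9 + 41·(10 − 16.4)/17 = 49.5°C ✓; length 17 ✓ — passes.
P3 (20 nt, A=1 T=5 G=11 C=3): Tm = 64.9 + 41·(14 − 16.4)/20 = 60.0°C, outside 44.2–55.4°C ✗; length 20 ✓ — fails.
P4 (16 nt, A=1 T=8 G=4 C=3): Tm = 64.9 + 41·(7 − 16.4)/16 = 40.8°C, outside 44.2–55.4°C ✗; length 16 ✓ — fails.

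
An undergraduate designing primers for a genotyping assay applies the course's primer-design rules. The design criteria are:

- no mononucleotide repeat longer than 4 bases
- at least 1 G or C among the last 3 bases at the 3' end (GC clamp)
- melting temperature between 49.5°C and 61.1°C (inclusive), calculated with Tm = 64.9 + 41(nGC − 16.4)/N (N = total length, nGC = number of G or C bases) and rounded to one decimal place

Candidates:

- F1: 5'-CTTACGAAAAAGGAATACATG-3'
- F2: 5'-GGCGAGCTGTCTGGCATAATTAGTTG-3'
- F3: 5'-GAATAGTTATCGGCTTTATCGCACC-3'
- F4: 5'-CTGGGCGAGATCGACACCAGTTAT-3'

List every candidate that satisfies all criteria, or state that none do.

F1 (21 nt, A=10 T=4 G=4 C=3): longest run = 5, exceeds 4 ✗; 3' end ATG has 1 G/C ✓; Tm = 64.9 + 41·(7 − 16.4)/21 = 46.5°C, outside 49.5–61.1°C ✗ — fails.
F2 (26 nt, A=5 T=8 G=9 C=4): longest run = 2 ✓; 3' end TTG has 1 G/C ✓; Tm = 64.9 + 41·(13 − 16.4)/26 = 59.5°C ✓ — passes.
F3 (25 nt, A=6 T=8 G=5 C=6): longest run = 3 ✓; 3' end ACC has 2 G/C ✓; Tm = 64.9 + 41·(11 − 16.4)/25 = 56.0°C ✓ — passes.
F4 (24 nt, A=6 T=5 G=7 C=6): longest run = 3 ✓; 3' end TAT has 0 G/C, need ≥1 ✗; Tm = 64.9 + 41·(13 − 16.4)/24 = 59.1°C ✓ — fails.

F2 and F3.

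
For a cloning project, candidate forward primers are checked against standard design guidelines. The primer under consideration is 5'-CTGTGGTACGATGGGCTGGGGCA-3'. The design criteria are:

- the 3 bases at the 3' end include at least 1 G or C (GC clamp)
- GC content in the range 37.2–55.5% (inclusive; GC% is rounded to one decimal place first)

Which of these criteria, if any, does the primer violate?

Base counts: A=3, T=5, G=11, C=4 (length 23).
GC clamp: 3' end GCA has 2 G/C ✓
GC content: GC 15/23 = 65.2%, outside 37.2–55.5% ✗

Fails: GC content.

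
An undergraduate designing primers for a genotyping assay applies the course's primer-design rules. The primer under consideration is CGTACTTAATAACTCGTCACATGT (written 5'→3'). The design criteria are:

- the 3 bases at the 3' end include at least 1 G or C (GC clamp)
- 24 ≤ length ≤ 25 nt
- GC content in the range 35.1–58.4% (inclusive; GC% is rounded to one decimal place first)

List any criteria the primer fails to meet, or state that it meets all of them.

Meets all criteria.

Base counts: A=7, T=8, G=3, C=6 (length 24).
GC clamp: 3' end TGT has 1 G/C ✓
length: length 24 ✓
GC content: GC 9/24 = 37.5% ✓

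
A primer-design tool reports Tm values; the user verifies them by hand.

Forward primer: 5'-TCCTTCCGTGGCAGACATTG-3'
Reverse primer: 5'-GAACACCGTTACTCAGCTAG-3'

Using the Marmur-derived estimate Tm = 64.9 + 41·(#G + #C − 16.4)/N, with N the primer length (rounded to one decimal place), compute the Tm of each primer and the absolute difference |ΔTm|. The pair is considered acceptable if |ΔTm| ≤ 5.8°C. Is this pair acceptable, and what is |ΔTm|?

Forward: G+C = 11, N = 20 → Tm = 64.9 + 41·(11 − 16.4)/20 = 53.8°C.
Reverse: G+C = 10, N = 20 → Tm = 64.9 + 41·(10 − 16.4)/20 = 51.8°C.
|ΔTm| = |53.8 − 51.8| = 2.0°C, ≤ 5.8°C.

|ΔTm| = 2.0°C; the pair is acceptable.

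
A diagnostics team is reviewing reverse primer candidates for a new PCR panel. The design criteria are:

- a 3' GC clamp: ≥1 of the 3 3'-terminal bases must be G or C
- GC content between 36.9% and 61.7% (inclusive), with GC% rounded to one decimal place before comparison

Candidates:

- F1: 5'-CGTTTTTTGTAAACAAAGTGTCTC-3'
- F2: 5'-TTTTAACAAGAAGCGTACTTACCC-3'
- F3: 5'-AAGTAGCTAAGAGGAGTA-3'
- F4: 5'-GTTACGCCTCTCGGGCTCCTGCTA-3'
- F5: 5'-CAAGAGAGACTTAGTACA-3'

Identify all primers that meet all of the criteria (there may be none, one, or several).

F2, F3 and F5.

F1 (24 nt, A=6 T=10 G=4 C=4): 3' end CTC has 2 G/C ✓; GC 8/24 = 33.3%, outside 36.9–61.7% ✗ — fails.
F2 (24 nt, A=8 T=7 G=3 C=6): 3' end CCC has 3 G/C ✓; GC 9/24 = 37.5% ✓ — passes.
F3 (18 nt, A=8 T=3 G=6 C=1): 3' end GTA has 1 G/C ✓; GC 7/18 = 38.9% ✓ — passes.
F4 (24 nt, A=2 T=7 G=6 C=9): 3' end CTA has 1 G/C ✓; GC 15/24 = 62.5%, outside 36.9–61.7% ✗ — fails.
F5 (18 nt, A=8 T=3 G=4 C=3): 3' end ACA has 1 G/C ✓; GC 7/18 = 38.9% ✓ — passes.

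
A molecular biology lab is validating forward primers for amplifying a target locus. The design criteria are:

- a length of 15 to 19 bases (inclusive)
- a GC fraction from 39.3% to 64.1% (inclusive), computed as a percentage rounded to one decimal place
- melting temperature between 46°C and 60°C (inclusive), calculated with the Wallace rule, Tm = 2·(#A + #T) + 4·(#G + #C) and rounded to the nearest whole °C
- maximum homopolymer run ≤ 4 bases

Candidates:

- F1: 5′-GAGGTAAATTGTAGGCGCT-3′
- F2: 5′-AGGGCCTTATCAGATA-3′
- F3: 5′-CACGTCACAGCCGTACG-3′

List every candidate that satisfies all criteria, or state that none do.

F1 and F2.

F1 (19 nt, A=5 T=5 G=7 C=2): length 19 ✓; GC 9/19 = 47.4% ✓; Tm = 2·10 + 4·9 = 56°C ✓; longest run = 3 ✓ — passes.
F2 (16 nt, A=5 T=4 G=4 C=3): length 16 ✓; GC 7/16 = 43.8% ✓; Tm = 2·9 + 4·7 = 46°C ✓; longest run = 3 ✓ — passes.
F3 (17 nt, A=4 T=2 G=4 C=7): length 17 ✓; GC 11/17 = 64.7%, outside 39.3–64.1% ✗; Tm = 2·6 + 4·11 = 56°C ✓; longest run = 2 ✓ — fails.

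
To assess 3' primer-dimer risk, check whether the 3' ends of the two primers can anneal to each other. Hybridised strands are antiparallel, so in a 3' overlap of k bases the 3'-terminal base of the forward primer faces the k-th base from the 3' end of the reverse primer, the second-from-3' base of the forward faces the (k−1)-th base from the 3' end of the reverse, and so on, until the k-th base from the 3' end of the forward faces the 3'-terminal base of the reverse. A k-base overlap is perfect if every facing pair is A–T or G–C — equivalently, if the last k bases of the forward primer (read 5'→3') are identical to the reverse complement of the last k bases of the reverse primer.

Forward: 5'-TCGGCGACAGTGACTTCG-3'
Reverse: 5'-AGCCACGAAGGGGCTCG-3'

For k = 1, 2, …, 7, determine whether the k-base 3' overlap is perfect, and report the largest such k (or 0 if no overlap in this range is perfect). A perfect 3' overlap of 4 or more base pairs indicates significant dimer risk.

Last 7 bases (5'→3') — forward …GACTTCG, reverse …GGGCTCG.
Reverse complement of the reverse primer's last 7 bases: CGAGCCC; its first k bases are the reverse complement of the reverse primer's last k bases, so a perfect k-base overlap needs the forward primer's last k bases to equal them.
Comparing (forward last k vs required): k=1: G vs C ✗; k=2: CG vs CG ✓; k=3: TCG vs CGA ✗; k=4: TTCG vs CGAG ✗; k=5: CTTCG vs CGAGC ✗; k=6: ACTTCG vs CGAGCC ✗; k=7: GACTTCG vs CGAGCCC ✗.
Only k = 2 is perfect, so the longest perfect 3' overlap is 2.

Longest perfect overlap: 2 complementary base pairs; below the dimer-risk threshold (threshold 4).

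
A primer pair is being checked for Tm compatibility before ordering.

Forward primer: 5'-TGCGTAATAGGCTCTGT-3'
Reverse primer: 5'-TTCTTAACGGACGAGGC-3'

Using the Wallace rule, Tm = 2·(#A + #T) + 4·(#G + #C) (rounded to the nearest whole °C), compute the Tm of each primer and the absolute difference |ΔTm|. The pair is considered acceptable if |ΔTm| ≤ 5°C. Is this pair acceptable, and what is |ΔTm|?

|ΔTm| = 2°C; the pair is acceptable.

Forward: A=3 T=6 G=5 C=3 → Tm = 2·9 + 4·8 = 50°C.
Reverse: A=4 T=4 G=5 C=4 → Tm = 2·8 + 4·9 = 52°C.
|ΔTm| = |50 − 52| = 2°C, ≤ 5°C.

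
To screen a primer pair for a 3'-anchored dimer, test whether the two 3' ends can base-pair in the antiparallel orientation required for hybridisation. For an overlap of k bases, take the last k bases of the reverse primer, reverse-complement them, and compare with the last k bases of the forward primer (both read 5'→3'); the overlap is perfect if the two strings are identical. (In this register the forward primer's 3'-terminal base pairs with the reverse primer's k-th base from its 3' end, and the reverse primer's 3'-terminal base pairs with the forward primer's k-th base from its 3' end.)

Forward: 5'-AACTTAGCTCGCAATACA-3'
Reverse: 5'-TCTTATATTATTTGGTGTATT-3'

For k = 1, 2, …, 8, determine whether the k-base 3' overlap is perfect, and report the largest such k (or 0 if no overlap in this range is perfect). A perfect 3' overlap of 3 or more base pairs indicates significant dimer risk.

Last 8 bases (5'→3') — forward …GCAATACA, reverse …GGTGTATT.
Reverse complement of the reverse primer's last 8 bases: AATACACC; its first k bases are the reverse complement of the reverse primer's last k bases, so a perfect k-base overlap needs the forward primer's last k bases to equal them.
Comparing (forward last k vs required): k=1: A vs A ✓; k=2: CA vs AA ✗; k=3: ACA vs AAT ✗; k=4: TACA vs AATA ✗; k=5: ATACA vs AATAC ✗; k=6: AATACA vs AATACA ✓; k=7: CAATACA vs AATACAC ✗; k=8: GCAATACA vs AATACACC ✗.
Perfect overlaps at k = 1, 6; the largest is 6.

Longest perfect overlap: 6 complementary base pairs; significant dimer risk (threshold 3).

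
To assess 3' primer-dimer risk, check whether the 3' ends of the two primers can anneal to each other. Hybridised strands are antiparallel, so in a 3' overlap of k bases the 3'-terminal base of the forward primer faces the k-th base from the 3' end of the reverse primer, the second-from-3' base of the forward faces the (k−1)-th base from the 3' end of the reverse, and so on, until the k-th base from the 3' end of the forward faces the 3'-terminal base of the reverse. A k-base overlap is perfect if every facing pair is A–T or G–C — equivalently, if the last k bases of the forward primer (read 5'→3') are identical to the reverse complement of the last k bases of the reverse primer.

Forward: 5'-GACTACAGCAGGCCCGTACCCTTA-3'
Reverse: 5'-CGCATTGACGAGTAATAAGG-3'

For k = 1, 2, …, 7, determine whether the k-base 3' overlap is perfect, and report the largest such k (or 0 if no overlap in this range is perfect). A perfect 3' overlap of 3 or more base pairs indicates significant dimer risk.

Last 7 bases (5'→3') — forward …ACCCTTA, reverse …AATAAGG.
Reverse complement of the reverse primer's last 7 bases: CCTTATT; its first k bases are the reverse complement of the reverse primer's last k bases, so a perfect k-base overlap needs the forward primer's last k bases to equal them.
Comparing (forward last k vs required): k=1: A vs C ✗; k=2: TA vs CC ✗; k=3: TTA vs CCT ✗; k=4: CTTA vs CCTT ✗; k=5: CCTTA vs CCTTA ✓; k=6: CCCTTA vs CCTTAT ✗; k=7: ACCCTTA vs CCTTATT ✗.
Only k = 5 is perfect, so the longest perfect 3' overlap is 5.

Longest perfect overlap: 5 complementary base pairs; significant dimer risk (threshold 3).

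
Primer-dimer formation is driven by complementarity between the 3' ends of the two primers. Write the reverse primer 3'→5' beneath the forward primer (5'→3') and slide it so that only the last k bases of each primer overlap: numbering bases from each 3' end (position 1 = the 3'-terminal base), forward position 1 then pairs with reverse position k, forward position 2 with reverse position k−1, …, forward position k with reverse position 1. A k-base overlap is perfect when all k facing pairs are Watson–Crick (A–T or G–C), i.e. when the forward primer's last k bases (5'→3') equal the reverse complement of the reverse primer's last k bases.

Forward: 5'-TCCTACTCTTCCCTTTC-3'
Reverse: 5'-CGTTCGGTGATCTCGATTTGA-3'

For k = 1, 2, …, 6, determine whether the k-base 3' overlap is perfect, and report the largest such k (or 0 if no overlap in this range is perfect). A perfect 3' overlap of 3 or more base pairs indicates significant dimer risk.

Longest perfect overlap: 2 complementary base pairs; below the dimer-risk threshold (threshold 3).

Last 6 bases (5'→3') — forward …CCTTTC, reverse …ATTTGA.
Reverse complement of the reverse primer's last 6 bases: TCAAAT; its first k bases are the reverse complement of the reverse primer's last k bases, so a perfect k-base overlap needs the forward primer's last k bases to equal them.
Comparing (forward last k vs required): k=1: C vs T ✗; k=2: TC vs TC ✓; k=3: TTC vs TCA ✗; k=4: TTTC vs TCAA ✗; k=5: CTTTC vs TCAAA ✗; k=6: CCTTTC vs TCAAAT ✗.
Only k = 2 is perfect, so the longest perfect 3' overlap is 2.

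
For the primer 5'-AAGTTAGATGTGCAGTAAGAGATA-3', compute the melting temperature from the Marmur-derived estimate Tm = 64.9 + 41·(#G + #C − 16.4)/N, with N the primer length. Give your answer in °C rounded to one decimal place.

50.6°C

Base counts: A=10, T=6, G=7, C=1; G+C = 8, N = 24.
Tm = 64.9 + 41·(8 − 16.4)/24 = 64.9 + -344.40/24 = 50.6°C.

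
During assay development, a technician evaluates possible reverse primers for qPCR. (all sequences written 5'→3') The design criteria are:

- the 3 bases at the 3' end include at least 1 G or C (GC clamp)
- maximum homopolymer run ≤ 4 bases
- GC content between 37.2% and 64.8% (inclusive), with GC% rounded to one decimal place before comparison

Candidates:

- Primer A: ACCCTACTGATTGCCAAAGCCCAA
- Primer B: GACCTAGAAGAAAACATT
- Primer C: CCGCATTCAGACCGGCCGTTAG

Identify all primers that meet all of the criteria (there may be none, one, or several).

Primer A and Primer C.

Primer A (24 nt, A=8 T=4 G=3 C=9): 3' end CAA has 1 G/C ✓; longest run = 3 ✓; GC 12/24 = 50.0% ✓ — passes.
Primer B (18 nt, A=9 T=3 G=3 C=3): 3' end ATT has 0 G/C, need ≥1 ✗; longest run = 4 ✓; GC 6/18 = 33.3%, outside 37.2–64.8% ✗ — fails.
Primer C (22 nt, A=4 T=4 G=6 C=8): 3' end TAG has 1 G/C ✓; longest run = 2 ✓; GC 14/22 = 63.6% ✓ — passes.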